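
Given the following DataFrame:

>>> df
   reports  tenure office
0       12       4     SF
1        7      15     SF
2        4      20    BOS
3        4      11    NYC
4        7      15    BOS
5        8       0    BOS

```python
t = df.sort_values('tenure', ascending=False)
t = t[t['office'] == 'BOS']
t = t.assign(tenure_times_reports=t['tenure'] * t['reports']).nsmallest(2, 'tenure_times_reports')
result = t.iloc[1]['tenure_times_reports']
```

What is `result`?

80

sort by tenure descending:
   reports  tenure office
2        4      20    BOS
1        7      15     SF
4        7      15    BOS
3        4      11    NYC
0       12       4     SF
5        8       0    BOS
filter rows where office == 'BOS':
   reports  tenure office
2        4      20    BOS
4        7      15    BOS
5        8       0    BOS
add column tenure_times_reports = t['tenure'] * t['reports']:
   reports  tenure office  tenure_times_reports
2        4      20    BOS                    80
4        7      15    BOS                   105
5        8       0    BOS                     0
take 2 rows with smallest tenure_times_reports:
   reports  tenure office  tenure_times_reports
5        8       0    BOS                     0
2        4      20    BOS                    80
Hence 80.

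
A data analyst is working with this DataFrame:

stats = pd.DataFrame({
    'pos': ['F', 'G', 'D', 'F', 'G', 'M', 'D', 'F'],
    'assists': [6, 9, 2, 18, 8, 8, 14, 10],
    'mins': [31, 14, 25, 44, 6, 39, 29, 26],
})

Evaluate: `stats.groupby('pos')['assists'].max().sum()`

49

group by pos, max of assists:
pos
D    14
F    18
G     9
M     8
Name: assists, dtype: int64
Taking the sum of the resulting series gives 49.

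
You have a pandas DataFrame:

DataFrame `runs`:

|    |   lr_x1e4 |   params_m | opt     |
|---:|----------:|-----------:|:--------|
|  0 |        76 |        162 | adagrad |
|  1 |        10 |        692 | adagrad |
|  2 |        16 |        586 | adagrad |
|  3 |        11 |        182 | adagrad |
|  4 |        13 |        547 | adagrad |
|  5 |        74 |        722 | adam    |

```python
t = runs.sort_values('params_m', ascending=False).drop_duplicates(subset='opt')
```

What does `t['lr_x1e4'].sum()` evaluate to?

84

sort by params_m descending:
   lr_x1e4  params_m      opt
5       74       722     adam
1       10       692  adagrad
2       16       586  adagrad
4       13       547  adagrad
3       11       182  adagrad
0       76       162  adagrad
drop duplicate opt (keep=first):
   lr_x1e4  params_m      opt
5       74       722     adam
1       10       692  adagrad
So sum() = 84.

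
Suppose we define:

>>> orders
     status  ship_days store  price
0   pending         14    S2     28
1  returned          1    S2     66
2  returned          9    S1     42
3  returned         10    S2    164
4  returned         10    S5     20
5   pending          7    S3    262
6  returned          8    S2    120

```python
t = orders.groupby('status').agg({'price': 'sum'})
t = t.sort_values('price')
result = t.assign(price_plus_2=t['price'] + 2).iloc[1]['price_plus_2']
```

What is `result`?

group by status, sum of price:
          price
status         
pending     290
returned    412
sort by price:
          price
status         
pending     290
returned    412
add column price_plus_2 = t['price'] + 2:
          price  price_plus_2
status                       
pending     290           292
returned    412           414
Finally, value at position 1, column 'price_plus_2' = 414.

414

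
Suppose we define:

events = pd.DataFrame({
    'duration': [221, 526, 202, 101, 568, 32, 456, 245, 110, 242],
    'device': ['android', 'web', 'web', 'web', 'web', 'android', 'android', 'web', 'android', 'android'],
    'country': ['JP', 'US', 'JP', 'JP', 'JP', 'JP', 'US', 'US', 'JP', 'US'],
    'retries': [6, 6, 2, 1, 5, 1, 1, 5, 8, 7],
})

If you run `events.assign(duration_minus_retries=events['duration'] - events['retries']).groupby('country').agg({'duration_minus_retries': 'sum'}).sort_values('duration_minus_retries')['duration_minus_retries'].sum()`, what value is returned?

add column duration_minus_retries = events['duration'] - events['retries']:
   duration   device country  retries  duration_minus_retries
0       221  android      JP        6                     215
1       526      web      US        6                     520
2       202      web      JP        2                     200
3       101      web      JP        1                     100
4       568      web      JP        5                     563
5        32  android      JP        1                      31
6       456  android      US        1                     455
7       245      web      US        5                     240
8       110  android      JP        8                     102
9       242  android      US        7                     235
group by country, sum of duration_minus_retries:
         duration_minus_retries
country                        
JP                         1211
US                         1450
sort by duration_minus_retries:
         duration_minus_retries
country                        
JP                         1211
US                         1450

2661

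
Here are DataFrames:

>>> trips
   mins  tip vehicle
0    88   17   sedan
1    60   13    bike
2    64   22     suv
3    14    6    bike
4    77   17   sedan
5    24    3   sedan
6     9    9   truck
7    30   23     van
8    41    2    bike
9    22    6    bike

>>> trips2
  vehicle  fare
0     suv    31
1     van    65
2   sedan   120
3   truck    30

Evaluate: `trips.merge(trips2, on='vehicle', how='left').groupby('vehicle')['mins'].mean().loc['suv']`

merge on 'vehicle' (how='left') → 10 rows:
   mins  tip vehicle   fare
0    88   17   sedan  120.0
1    60   13    bike    NaN
2    64   22     suv   31.0
3    14    6    bike    NaN
4    77   17   sedan  120.0
5    24    3   sedan  120.0
6     9    9   truck   30.0
7    30   23     van   65.0
8    41    2    bike    NaN
9    22    6    bike    NaN
group by vehicle, mean of mins:
vehicle
bike     34.25
sedan    63.00
suv      64.00
truck     9.00
van      30.00
Name: mins, dtype: float64

64.0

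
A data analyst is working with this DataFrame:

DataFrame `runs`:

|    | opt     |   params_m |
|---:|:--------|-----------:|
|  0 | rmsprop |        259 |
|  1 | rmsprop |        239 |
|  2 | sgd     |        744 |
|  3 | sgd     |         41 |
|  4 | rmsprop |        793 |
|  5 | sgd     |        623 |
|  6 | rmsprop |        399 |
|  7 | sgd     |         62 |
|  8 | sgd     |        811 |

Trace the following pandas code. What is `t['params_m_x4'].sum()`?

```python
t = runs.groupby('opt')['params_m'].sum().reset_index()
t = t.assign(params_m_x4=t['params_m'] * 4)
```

group by opt, sum of params_m:
opt
rmsprop    1690
sgd        2281
Name: params_m, dtype: int64
reset_index():
       opt  params_m
0  rmsprop      1690
1      sgd      2281
add column params_m_x4 = t['params_m'] * 4:
       opt  params_m  params_m_x4
0  rmsprop      1690         6760
1      sgd      2281         9124

15884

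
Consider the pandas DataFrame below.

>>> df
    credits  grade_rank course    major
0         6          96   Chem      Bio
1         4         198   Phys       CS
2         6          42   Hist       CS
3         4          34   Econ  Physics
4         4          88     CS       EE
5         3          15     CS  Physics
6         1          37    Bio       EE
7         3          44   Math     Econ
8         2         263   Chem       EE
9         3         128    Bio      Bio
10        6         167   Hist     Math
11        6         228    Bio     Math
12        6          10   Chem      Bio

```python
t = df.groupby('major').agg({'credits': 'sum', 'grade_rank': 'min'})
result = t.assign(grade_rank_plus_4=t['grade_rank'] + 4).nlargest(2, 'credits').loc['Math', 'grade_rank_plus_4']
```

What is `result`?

group by major: sum(credits), min(grade_rank):
         credits  grade_rank
major                       
Bio           15          10
CS            10          42
EE             7          37
Econ           3          44
Math          12         167
Physics        7          15
add column grade_rank_plus_4 = t['grade_rank'] + 4:
         credits  grade_rank  grade_rank_plus_4
major                                          
Bio           15          10                 14
CS            10          42                 46
EE             7          37                 41
Econ           3          44                 48
Math          12         167                171
Physics        7          15                 19
take 2 rows with largest credits:
       credits  grade_rank  grade_rank_plus_4
major                                        
Bio         15          10                 14
Math        12         167                171
value at row 'Math', column 'grade_rank_plus_4' → 171

171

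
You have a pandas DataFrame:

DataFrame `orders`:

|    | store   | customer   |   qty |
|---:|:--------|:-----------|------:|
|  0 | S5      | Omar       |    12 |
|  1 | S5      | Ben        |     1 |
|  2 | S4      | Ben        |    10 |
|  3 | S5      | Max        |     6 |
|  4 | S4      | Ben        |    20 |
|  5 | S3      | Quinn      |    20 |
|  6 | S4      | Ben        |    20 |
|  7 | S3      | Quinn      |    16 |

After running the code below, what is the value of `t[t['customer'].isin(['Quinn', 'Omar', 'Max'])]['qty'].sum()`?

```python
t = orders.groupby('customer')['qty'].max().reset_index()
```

group by customer, max of qty:
customer
Ben      20
Max       6
Omar     12
Quinn    20
Name: qty, dtype: int64
reset_index():
  customer  qty
0      Ben   20
1      Max    6
2     Omar   12
3    Quinn   20
filter rows where customer in ['Quinn', 'Omar', 'Max']:
  customer  qty
1      Max    6
2     Omar   12
3    Quinn   20
Then the sum of column 'qty': 38

38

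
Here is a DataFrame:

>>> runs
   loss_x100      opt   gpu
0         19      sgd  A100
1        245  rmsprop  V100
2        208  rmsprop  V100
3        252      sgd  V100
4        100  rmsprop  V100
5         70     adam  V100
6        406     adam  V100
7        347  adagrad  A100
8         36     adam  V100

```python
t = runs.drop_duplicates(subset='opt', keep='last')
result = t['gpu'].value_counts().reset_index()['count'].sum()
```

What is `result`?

4

drop duplicate opt (keep=last):
   loss_x100      opt   gpu
3        252      sgd  V100
4        100  rmsprop  V100
7        347  adagrad  A100
8         36     adam  V100
value_counts of gpu:
gpu
V100    3
A100    1
Name: count, dtype: int64
reset_index():
    gpu  count
0  V100      3
1  A100      1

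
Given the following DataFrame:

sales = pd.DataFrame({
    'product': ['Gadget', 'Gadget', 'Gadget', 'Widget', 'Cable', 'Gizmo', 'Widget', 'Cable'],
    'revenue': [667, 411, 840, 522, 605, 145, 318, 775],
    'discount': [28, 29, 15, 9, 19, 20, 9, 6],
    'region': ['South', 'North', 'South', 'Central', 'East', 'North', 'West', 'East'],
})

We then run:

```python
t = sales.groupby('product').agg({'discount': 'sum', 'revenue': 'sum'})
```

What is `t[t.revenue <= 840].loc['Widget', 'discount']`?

group by product: sum(discount), sum(revenue):
         discount  revenue
product                   
Cable          25     1380
Gadget         72     1918
Gizmo          20      145
Widget         18      840
filter rows where revenue <= 840:
         discount  revenue
product                   
Gizmo          20      145
Widget         18      840
The value at row 'Widget', column 'discount' is 18.

18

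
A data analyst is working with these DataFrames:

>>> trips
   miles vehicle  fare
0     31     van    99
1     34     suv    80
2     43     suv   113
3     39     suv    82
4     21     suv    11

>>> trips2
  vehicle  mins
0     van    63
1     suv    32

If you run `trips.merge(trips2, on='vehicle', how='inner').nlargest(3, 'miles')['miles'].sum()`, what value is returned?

merge on 'vehicle' (how='inner') → 5 rows:
   miles vehicle  fare  mins
0     31     van    99    63
1     34     suv    80    32
2     43     suv   113    32
3     39     suv    82    32
4     21     suv    11    32
take 3 rows with largest miles:
   miles vehicle  fare  mins
2     43     suv   113    32
3     39     suv    82    32
1     34     suv    80    32
Then the sum of column 'miles': 116

116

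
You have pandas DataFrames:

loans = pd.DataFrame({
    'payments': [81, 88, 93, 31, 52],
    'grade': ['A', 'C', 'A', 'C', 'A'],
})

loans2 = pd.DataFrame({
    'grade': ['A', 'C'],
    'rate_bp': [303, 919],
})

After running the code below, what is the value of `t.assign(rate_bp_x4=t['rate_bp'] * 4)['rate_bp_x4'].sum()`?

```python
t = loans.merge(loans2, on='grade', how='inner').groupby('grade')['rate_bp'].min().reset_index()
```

4888

merge on 'grade' (how='inner') → 5 rows:
   payments grade  rate_bp
0        81     A      303
1        88     C      919
2        93     A      303
3        31     C      919
4        52     A      303
group by grade, min of rate_bp:
grade
A    303
C    919
Name: rate_bp, dtype: int64
reset_index():
  grade  rate_bp
0     A      303
1     C      919
add column rate_bp_x4 = t['rate_bp'] * 4:
  grade  rate_bp  rate_bp_x4
0     A      303        1212
1     C      919        3676
The sum of column 'rate_bp_x4' is 4888.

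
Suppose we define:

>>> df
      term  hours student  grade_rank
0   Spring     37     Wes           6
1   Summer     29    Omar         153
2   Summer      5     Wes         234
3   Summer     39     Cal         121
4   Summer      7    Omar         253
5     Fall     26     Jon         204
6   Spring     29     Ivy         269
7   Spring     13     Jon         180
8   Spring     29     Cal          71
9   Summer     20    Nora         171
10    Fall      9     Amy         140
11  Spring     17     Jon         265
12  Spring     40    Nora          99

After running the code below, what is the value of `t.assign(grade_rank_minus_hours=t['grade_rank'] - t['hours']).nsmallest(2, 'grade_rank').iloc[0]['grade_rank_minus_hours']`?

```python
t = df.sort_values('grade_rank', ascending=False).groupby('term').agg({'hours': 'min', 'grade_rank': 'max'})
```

sort by grade_rank descending:
      term  hours student  grade_rank
6   Spring     29     Ivy         269
11  Spring     17     Jon         265
4   Summer      7    Omar         253
2   Summer      5     Wes         234
5     Fall     26     Jon         204
7   Spring     13     Jon         180
9   Summer     20    Nora         171
1   Summer     29    Omar         153
10    Fall      9     Amy         140
3   Summer     39     Cal         121
12  Spring     40    Nora          99
8   Spring     29     Cal          71
0   Spring     37     Wes           6
group by term: min(hours), max(grade_rank):
        hours  grade_rank
term                     
Fall        9         204
Spring     13         269
Summer      5         253
add column grade_rank_minus_hours = t['grade_rank'] - t['hours']:
        hours  grade_rank  grade_rank_minus_hours
term                                             
Fall        9         204                     195
Spring     13         269                     256
Summer      5         253                     248
take 2 rows with smallest grade_rank:
        hours  grade_rank  grade_rank_minus_hours
term                                             
Fall        9         204                     195
Summer      5         253                     248
Then the value at position 0, column 'grade_rank_minus_hours': 195

195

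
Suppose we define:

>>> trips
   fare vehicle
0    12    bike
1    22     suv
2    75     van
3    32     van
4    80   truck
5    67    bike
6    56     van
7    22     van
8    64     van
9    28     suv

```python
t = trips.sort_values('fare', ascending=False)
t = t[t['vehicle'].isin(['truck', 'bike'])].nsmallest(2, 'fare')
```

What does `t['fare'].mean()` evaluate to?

sort by fare descending:
   fare vehicle
4    80   truck
2    75     van
5    67    bike
8    64     van
6    56     van
3    32     van
9    28     suv
1    22     suv
7    22     van
0    12    bike
filter rows where vehicle in ['truck', 'bike']:
   fare vehicle
4    80   truck
5    67    bike
0    12    bike
take 2 rows with smallest fare:
   fare vehicle
0    12    bike
5    67    bike
Hence 39.5.

39.5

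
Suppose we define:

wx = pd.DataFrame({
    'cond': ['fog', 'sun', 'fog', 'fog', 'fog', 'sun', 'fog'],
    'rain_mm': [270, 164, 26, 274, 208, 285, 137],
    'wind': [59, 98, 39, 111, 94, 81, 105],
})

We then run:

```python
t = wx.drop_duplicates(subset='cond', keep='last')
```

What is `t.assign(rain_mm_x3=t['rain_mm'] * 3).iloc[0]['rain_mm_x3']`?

drop duplicate cond (keep=last):
  cond  rain_mm  wind
5  sun      285    81
6  fog      137   105
add column rain_mm_x3 = t['rain_mm'] * 3:
  cond  rain_mm  wind  rain_mm_x3
5  sun      285    81         855
6  fog      137   105         411
Taking the value at position 0, column 'rain_mm_x3' gives 855.

855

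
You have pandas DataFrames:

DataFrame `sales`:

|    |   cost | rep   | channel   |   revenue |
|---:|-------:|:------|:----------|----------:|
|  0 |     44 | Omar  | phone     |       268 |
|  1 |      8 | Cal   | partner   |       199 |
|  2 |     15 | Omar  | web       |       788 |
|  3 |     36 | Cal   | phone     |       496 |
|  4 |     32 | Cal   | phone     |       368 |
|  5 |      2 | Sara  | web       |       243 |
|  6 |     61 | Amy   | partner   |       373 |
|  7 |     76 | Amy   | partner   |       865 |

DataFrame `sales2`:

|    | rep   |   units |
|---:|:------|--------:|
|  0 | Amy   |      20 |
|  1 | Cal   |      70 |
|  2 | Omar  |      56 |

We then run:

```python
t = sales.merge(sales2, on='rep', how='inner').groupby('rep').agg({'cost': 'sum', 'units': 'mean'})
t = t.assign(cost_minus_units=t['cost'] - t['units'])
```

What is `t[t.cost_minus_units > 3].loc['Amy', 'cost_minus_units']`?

117.0

merge on 'rep' (how='inner') → 7 rows:
   cost   rep  channel  revenue  units
0    44  Omar    phone      268     56
1     8   Cal  partner      199     70
2    15  Omar      web      788     56
3    36   Cal    phone      496     70
4    32   Cal    phone      368     70
5    61   Amy  partner      373     20
6    76   Amy  partner      865     20
group by rep: sum(cost), mean(units):
      cost  units
rep              
Amy    137   20.0
Cal     76   70.0
Omar    59   56.0
add column cost_minus_units = t['cost'] - t['units']:
      cost  units  cost_minus_units
rep                                
Amy    137   20.0             117.0
Cal     76   70.0               6.0
Omar    59   56.0               3.0
filter rows where cost_minus_units > 3:
     cost  units  cost_minus_units
rep                               
Amy   137   20.0             117.0
Cal    76   70.0               6.0
Taking the value at row 'Amy', column 'cost_minus_units' gives 117.0.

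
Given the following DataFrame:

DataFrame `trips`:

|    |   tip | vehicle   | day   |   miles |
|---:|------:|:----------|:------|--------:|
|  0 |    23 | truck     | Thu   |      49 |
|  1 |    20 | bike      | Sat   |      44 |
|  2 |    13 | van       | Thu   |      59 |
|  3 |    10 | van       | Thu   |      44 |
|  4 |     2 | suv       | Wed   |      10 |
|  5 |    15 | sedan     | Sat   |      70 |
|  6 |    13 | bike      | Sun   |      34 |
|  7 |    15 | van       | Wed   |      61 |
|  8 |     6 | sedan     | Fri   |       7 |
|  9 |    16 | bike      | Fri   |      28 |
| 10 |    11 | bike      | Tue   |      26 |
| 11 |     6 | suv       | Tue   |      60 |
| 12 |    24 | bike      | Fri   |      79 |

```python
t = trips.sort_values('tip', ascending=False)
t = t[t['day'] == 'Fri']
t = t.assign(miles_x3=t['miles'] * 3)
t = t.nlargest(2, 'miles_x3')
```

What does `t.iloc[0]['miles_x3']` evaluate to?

sort by tip descending:
    tip vehicle  day  miles
12   24    bike  Fri     79
0    23   truck  Thu     49
1    20    bike  Sat     44
9    16    bike  Fri     28
5    15   sedan  Sat     70
7    15     van  Wed     61
2    13     van  Thu     59
6    13    bike  Sun     34
10   11    bike  Tue     26
3    10     van  Thu     44
8     6   sedan  Fri      7
11    6     suv  Tue     60
4     2     suv  Wed     10
filter rows where day == 'Fri':
    tip vehicle  day  miles
12   24    bike  Fri     79
9    16    bike  Fri     28
8     6   sedan  Fri      7
add column miles_x3 = t['miles'] * 3:
    tip vehicle  day  miles  miles_x3
12   24    bike  Fri     79       237
9    16    bike  Fri     28        84
8     6   sedan  Fri      7        21
take 2 rows with largest miles_x3:
    tip vehicle  day  miles  miles_x3
12   24    bike  Fri     79       237
9    16    bike  Fri     28        84
The value at position 0, column 'miles_x3' is 237.

237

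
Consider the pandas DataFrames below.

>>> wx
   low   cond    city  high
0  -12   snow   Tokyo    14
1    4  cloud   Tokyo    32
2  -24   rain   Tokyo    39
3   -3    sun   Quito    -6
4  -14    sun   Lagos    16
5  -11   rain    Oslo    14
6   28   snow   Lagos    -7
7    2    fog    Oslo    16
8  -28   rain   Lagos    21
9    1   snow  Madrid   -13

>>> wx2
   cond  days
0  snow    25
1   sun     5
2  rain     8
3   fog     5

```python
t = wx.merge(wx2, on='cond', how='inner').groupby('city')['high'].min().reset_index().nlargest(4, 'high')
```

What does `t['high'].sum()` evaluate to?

15

merge on 'cond' (how='inner') → 9 rows:
   low  cond    city  high  days
0  -12  snow   Tokyo    14    25
1  -24  rain   Tokyo    39     8
2   -3   sun   Quito    -6     5
3  -14   sun   Lagos    16     5
4  -11  rain    Oslo    14     8
5   28  snow   Lagos    -7    25
6    2   fog    Oslo    16     5
7  -28  rain   Lagos    21     8
8    1  snow  Madrid   -13    25
group by city, min of high:
city
Lagos     -7
Madrid   -13
Oslo      14
Quito     -6
Tokyo     14
Name: high, dtype: int64
reset_index():
     city  high
0   Lagos    -7
1  Madrid   -13
2    Oslo    14
3   Quito    -6
4   Tokyo    14
take 4 rows with largest high:
    city  high
2   Oslo    14
4  Tokyo    14
3  Quito    -6
0  Lagos    -7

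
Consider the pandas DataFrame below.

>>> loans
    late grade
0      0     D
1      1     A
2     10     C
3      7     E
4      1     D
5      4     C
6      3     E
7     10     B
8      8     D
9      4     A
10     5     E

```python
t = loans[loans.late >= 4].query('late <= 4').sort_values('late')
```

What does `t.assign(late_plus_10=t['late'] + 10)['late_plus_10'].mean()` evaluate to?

14.0

filter rows where late >= 4:
    late grade
2     10     C
3      7     E
5      4     C
7     10     B
8      8     D
9      4     A
10     5     E
filter rows where late <= 4:
   late grade
5     4     C
9     4     A
sort by late:
   late grade
5     4     C
9     4     A
add column late_plus_10 = t['late'] + 10:
   late grade  late_plus_10
5     4     C            14
9     4     A            14
Reading off the mean of column 'late_plus_10', we get 14.0.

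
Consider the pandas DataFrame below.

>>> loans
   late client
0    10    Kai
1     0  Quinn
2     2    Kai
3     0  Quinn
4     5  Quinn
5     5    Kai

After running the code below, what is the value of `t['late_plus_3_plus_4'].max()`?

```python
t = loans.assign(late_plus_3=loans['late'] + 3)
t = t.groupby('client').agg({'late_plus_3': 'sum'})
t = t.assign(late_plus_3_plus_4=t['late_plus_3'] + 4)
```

30

add column late_plus_3 = loans['late'] + 3:
   late client  late_plus_3
0    10    Kai           13
1     0  Quinn            3
2     2    Kai            5
3     0  Quinn            3
4     5  Quinn            8
5     5    Kai            8
group by client, sum of late_plus_3:
        late_plus_3
client             
Kai              26
Quinn            14
add column late_plus_3_plus_4 = t['late_plus_3'] + 4:
        late_plus_3  late_plus_3_plus_4
client                                 
Kai              26                  30
Quinn            14                  18
So max() = 30.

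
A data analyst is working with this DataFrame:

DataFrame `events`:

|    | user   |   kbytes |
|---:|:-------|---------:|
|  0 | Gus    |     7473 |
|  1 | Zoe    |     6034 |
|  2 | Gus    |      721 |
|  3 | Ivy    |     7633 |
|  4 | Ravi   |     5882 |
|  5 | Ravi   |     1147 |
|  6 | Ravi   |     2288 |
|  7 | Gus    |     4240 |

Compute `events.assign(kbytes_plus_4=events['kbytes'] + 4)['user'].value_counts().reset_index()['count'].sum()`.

add column kbytes_plus_4 = events['kbytes'] + 4:
   user  kbytes  kbytes_plus_4
0   Gus    7473           7477
1   Zoe    6034           6038
2   Gus     721            725
3   Ivy    7633           7637
4  Ravi    5882           5886
5  Ravi    1147           1151
6  Ravi    2288           2292
7   Gus    4240           4244
value_counts of user:
user
Gus     3
Ravi    3
Zoe     1
Ivy     1
Name: count, dtype: int64
reset_index():
   user  count
0   Gus      3
1  Ravi      3
2   Zoe      1
3   Ivy      1

8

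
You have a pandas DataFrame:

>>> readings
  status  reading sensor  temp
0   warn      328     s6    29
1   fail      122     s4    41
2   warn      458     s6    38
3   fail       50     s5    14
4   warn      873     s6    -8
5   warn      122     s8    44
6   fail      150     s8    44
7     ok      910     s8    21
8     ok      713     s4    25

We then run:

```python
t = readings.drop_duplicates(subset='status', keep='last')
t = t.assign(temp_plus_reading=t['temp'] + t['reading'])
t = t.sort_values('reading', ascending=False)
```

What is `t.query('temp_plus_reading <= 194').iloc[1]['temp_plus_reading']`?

drop duplicate status (keep=last):
  status  reading sensor  temp
5   warn      122     s8    44
6   fail      150     s8    44
8     ok      713     s4    25
add column temp_plus_reading = t['temp'] + t['reading']:
  status  reading sensor  temp  temp_plus_reading
5   warn      122     s8    44                166
6   fail      150     s8    44                194
8     ok      713     s4    25                738
sort by reading descending:
  status  reading sensor  temp  temp_plus_reading
8     ok      713     s4    25                738
6   fail      150     s8    44                194
5   warn      122     s8    44                166
filter rows where temp_plus_reading <= 194:
  status  reading sensor  temp  temp_plus_reading
6   fail      150     s8    44                194
5   warn      122     s8    44                166
value at position 1, column 'temp_plus_reading' → 166

166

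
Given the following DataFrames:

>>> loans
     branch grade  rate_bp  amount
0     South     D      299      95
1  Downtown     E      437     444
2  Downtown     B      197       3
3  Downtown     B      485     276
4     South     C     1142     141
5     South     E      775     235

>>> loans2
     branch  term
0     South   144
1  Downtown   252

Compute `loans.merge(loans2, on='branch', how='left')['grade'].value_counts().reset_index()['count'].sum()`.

6

merge on 'branch' (how='left') → 6 rows:
     branch grade  rate_bp  amount  term
0     South     D      299      95   144
1  Downtown     E      437     444   252
2  Downtown     B      197       3   252
3  Downtown     B      485     276   252
4     South     C     1142     141   144
5     South     E      775     235   144
value_counts of grade:
grade
E    2
B    2
D    1
C    1
Name: count, dtype: int64
reset_index():
  grade  count
0     E      2
1     B      2
2     D      1
3     C      1
Finally, sum of column 'count' = 6.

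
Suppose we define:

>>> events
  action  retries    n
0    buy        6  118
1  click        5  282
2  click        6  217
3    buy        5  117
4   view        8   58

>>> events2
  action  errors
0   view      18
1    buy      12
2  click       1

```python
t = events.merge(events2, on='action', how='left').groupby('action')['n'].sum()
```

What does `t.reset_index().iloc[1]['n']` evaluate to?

merge on 'action' (how='left') → 5 rows:
  action  retries    n  errors
0    buy        6  118      12
1  click        5  282       1
2  click        6  217       1
3    buy        5  117      12
4   view        8   58      18
group by action, sum of n:
action
buy      235
click    499
view      58
Name: n, dtype: int64
reset_index():
  action    n
0    buy  235
1  click  499
2   view   58
The value at position 1, column 'n' is 499.

499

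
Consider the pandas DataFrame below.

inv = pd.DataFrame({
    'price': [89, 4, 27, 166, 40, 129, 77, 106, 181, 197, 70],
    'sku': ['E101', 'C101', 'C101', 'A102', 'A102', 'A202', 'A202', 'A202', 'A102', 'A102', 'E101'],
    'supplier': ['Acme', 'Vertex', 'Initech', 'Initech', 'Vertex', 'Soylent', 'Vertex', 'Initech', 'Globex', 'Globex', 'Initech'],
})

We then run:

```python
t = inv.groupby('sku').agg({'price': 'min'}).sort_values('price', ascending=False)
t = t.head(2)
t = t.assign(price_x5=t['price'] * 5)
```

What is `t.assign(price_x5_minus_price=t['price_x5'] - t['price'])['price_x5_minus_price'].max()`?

group by sku, min of price:
      price
sku        
A102     40
A202     77
C101      4
E101     70
sort by price descending:
      price
sku        
A202     77
E101     70
A102     40
C101      4
take first 2 rows:
      price
sku        
A202     77
E101     70
add column price_x5 = t['price'] * 5:
      price  price_x5
sku                  
A202     77       385
E101     70       350
add column price_x5_minus_price = t['price_x5'] - t['price']:
      price  price_x5  price_x5_minus_price
sku                                        
A202     77       385                   308
E101     70       350                   280
So max() = 308.

308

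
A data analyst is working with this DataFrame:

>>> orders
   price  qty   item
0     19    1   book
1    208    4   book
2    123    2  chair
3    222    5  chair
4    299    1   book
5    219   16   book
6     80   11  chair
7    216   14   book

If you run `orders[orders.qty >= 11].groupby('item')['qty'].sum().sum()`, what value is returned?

41

filter rows where qty >= 11:
   price  qty   item
5    219   16   book
6     80   11  chair
7    216   14   book
group by item, sum of qty:
item
book     30
chair    11
Name: qty, dtype: int64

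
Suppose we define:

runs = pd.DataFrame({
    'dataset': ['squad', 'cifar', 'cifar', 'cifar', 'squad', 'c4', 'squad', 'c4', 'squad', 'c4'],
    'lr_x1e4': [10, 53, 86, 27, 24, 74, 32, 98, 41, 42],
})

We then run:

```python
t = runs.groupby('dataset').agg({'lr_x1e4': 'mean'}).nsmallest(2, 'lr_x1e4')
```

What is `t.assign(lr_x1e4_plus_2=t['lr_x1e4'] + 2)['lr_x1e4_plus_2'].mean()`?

group by dataset, mean of lr_x1e4:
           lr_x1e4
dataset           
c4       71.333333
cifar    55.333333
squad    26.750000
take 2 rows with smallest lr_x1e4:
           lr_x1e4
dataset           
squad    26.750000
cifar    55.333333
add column lr_x1e4_plus_2 = t['lr_x1e4'] + 2:
           lr_x1e4  lr_x1e4_plus_2
dataset                           
squad    26.750000       28.750000
cifar    55.333333       57.333333
Taking the mean of column 'lr_x1e4_plus_2' gives 43.0416666667.

43.0416666667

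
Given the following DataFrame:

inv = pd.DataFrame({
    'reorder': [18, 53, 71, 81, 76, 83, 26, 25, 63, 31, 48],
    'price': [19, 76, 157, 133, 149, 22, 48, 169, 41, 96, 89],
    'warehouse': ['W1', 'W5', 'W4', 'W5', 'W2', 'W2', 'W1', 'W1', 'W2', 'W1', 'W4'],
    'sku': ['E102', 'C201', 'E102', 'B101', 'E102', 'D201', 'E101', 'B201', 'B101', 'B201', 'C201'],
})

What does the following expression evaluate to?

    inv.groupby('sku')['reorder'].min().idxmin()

E102

group by sku, min of reorder:
sku
B101    63
B201    25
C201    48
D201    83
E101    26
E102    18
Name: reorder, dtype: int64
Hence E102.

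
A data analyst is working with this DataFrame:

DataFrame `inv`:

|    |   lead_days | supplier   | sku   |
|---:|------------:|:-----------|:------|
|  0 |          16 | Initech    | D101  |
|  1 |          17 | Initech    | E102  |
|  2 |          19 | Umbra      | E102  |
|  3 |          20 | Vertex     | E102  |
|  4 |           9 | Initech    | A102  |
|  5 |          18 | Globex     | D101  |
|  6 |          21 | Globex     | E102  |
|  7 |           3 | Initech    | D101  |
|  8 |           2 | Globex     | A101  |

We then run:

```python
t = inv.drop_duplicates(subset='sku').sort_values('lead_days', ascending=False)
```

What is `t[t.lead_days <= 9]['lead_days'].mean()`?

5.5

drop duplicate sku (keep=first):
   lead_days supplier   sku
0         16  Initech  D101
1         17  Initech  E102
4          9  Initech  A102
8          2   Globex  A101
sort by lead_days descending:
   lead_days supplier   sku
1         17  Initech  E102
0         16  Initech  D101
4          9  Initech  A102
8          2   Globex  A101
filter rows where lead_days <= 9:
   lead_days supplier   sku
4          9  Initech  A102
8          2   Globex  A101
Taking the mean of column 'lead_days' gives 5.5.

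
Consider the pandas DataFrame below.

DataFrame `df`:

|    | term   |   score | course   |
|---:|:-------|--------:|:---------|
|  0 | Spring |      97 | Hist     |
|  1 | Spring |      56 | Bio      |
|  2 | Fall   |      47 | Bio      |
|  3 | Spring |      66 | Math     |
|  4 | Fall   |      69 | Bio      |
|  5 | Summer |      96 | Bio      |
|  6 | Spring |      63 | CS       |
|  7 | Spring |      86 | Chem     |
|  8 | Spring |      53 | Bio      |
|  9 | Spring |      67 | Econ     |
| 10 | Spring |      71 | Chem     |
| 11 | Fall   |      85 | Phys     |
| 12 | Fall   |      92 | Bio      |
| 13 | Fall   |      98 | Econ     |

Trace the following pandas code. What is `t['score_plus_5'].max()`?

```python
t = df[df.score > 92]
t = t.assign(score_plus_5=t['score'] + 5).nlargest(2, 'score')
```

filter rows where score > 92:
      term  score course
0   Spring     97   Hist
5   Summer     96    Bio
13    Fall     98   Econ
add column score_plus_5 = t['score'] + 5:
      term  score course  score_plus_5
0   Spring     97   Hist           102
5   Summer     96    Bio           101
13    Fall     98   Econ           103
take 2 rows with largest score:
      term  score course  score_plus_5
13    Fall     98   Econ           103
0   Spring     97   Hist           102
So max() = 103.

103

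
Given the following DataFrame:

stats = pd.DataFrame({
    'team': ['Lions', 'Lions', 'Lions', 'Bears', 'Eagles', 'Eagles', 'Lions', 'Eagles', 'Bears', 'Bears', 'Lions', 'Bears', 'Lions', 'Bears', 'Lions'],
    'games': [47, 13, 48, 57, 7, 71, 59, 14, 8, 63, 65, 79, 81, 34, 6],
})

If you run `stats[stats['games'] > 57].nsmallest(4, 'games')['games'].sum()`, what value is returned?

258

filter rows where games > 57:
      team  games
5   Eagles     71
6    Lions     59
9    Bears     63
10   Lions     65
11   Bears     79
12   Lions     81
take 4 rows with smallest games:
      team  games
6    Lions     59
9    Bears     63
10   Lions     65
5   Eagles     71
Reading off the sum of column 'games', we get 258.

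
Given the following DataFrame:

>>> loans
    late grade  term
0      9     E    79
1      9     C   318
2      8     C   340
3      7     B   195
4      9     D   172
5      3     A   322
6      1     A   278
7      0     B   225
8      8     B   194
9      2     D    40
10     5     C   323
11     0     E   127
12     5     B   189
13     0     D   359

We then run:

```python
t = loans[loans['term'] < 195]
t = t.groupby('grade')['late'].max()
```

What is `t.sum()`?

26

filter rows where term < 195:
    late grade  term
0      9     E    79
4      9     D   172
8      8     B   194
9      2     D    40
11     0     E   127
12     5     B   189
group by grade, max of late:
grade
B    8
D    9
E    9
Name: late, dtype: int64
sum of the resulting series → 26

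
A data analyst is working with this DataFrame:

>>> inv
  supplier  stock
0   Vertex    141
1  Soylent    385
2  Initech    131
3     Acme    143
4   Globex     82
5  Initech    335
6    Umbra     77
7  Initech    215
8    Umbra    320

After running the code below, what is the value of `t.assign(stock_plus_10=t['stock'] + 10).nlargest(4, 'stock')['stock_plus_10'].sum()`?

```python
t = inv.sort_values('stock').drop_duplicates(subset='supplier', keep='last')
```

sort by stock:
  supplier  stock
6    Umbra     77
4   Globex     82
2  Initech    131
0   Vertex    141
3     Acme    143
7  Initech    215
8    Umbra    320
5  Initech    335
1  Soylent    385
drop duplicate supplier (keep=last):
  supplier  stock
4   Globex     82
0   Vertex    141
3     Acme    143
8    Umbra    320
5  Initech    335
1  Soylent    385
add column stock_plus_10 = t['stock'] + 10:
  supplier  stock  stock_plus_10
4   Globex     82             92
0   Vertex    141            151
3     Acme    143            153
8    Umbra    320            330
5  Initech    335            345
1  Soylent    385            395
take 4 rows with largest stock:
  supplier  stock  stock_plus_10
1  Soylent    385            395
5  Initech    335            345
8    Umbra    320            330
3     Acme    143            153
So sum() = 1223.

1223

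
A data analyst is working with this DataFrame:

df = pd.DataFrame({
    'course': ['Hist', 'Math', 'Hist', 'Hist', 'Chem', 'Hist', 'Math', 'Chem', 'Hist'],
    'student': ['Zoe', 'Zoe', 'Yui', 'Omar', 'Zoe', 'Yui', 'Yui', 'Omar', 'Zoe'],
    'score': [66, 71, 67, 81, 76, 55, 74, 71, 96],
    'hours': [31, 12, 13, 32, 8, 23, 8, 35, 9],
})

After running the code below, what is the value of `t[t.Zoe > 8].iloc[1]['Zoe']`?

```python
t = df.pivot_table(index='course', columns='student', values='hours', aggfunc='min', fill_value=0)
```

pivot: rows=course, cols=student, min(hours):
student  Omar  Yui  Zoe
course                 
Chem       35    0    8
Hist       32   13    9
Math        0    8   12
filter rows where Zoe > 8:
student  Omar  Yui  Zoe
course                 
Hist       32   13    9
Math        0    8   12
Taking the value at position 1, column 'Zoe' gives 12.

12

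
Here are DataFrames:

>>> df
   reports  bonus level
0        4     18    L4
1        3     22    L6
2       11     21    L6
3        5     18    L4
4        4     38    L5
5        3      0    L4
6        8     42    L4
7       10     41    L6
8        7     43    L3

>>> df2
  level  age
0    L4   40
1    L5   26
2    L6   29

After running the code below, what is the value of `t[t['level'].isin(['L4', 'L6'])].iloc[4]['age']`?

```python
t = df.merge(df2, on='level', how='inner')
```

merge on 'level' (how='inner') → 8 rows:
   reports  bonus level  age
0        4     18    L4   40
1        3     22    L6   29
2       11     21    L6   29
3        5     18    L4   40
4        4     38    L5   26
5        3      0    L4   40
6        8     42    L4   40
7       10     41    L6   29
filter rows where level in ['L4', 'L6']:
   reports  bonus level  age
0        4     18    L4   40
1        3     22    L6   29
2       11     21    L6   29
3        5     18    L4   40
5        3      0    L4   40
6        8     42    L4   40
7       10     41    L6   29
value at position 4, column 'age' → 40

40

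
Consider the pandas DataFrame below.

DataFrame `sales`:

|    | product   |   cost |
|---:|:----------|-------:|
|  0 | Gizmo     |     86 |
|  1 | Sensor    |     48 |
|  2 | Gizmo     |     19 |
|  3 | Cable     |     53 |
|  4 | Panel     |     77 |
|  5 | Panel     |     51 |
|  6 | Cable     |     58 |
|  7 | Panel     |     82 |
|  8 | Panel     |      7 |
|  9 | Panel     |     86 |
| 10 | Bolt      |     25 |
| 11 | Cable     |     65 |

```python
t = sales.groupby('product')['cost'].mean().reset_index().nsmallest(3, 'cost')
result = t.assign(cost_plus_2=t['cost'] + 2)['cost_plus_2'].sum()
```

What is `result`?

group by product, mean of cost:
product
Bolt      25.000000
Cable     58.666667
Gizmo     52.500000
Panel     60.600000
Sensor    48.000000
Name: cost, dtype: float64
reset_index():
  product       cost
0    Bolt  25.000000
1   Cable  58.666667
2   Gizmo  52.500000
3   Panel  60.600000
4  Sensor  48.000000
take 3 rows with smallest cost:
  product  cost
0    Bolt  25.0
4  Sensor  48.0
2   Gizmo  52.5
add column cost_plus_2 = t['cost'] + 2:
  product  cost  cost_plus_2
0    Bolt  25.0         27.0
4  Sensor  48.0         50.0
2   Gizmo  52.5         54.5
The sum of column 'cost_plus_2' is 131.5.

131.5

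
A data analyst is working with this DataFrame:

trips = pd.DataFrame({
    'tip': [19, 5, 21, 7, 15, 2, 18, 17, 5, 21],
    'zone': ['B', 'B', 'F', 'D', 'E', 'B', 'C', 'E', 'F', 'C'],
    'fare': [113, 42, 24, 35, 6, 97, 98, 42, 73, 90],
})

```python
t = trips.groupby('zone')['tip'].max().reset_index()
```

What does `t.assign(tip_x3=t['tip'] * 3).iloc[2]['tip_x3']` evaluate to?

21

group by zone, max of tip:
zone
B    19
C    21
D     7
E    17
F    21
Name: tip, dtype: int64
reset_index():
  zone  tip
0    B   19
1    C   21
2    D    7
3    E   17
4    F   21
add column tip_x3 = t['tip'] * 3:
  zone  tip  tip_x3
0    B   19      57
1    C   21      63
2    D    7      21
3    E   17      51
4    F   21      63
Then the value at position 2, column 'tip_x3': 21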